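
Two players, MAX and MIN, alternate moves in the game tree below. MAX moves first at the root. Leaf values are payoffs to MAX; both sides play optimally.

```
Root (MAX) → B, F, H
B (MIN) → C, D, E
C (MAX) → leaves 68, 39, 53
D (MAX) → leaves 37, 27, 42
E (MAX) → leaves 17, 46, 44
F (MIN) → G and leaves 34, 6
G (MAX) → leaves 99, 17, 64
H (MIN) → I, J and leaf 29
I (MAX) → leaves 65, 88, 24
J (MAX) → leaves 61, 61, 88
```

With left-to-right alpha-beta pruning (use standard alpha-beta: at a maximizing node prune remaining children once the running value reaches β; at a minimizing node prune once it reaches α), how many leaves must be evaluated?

C [α=-∞,β=+∞]: v=68
D [α=-∞,β=68]: v=42
E [α=-∞,β=42]: v=46 after child 2 ≥ β → β-cutoff, skip 1
B [α=-∞,β=+∞]: v=42
G [α=42,β=+∞]: v=99
F [α=42,β=+∞]: v=34 after child 2 ≤ α → α-cutoff, skip 1
I [α=42,β=+∞]: v=88
J [α=42,β=88]: v=88
H [α=42,β=+∞]: v=29
Root [α=-∞,β=+∞]: v=42
Leaves evaluated: 19 of 21.

19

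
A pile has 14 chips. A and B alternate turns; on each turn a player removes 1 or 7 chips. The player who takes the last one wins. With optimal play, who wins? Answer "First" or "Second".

Positions where the player to move wins (W) vs loses (L):
i:   0  1  2  3  4  5  6  7  8  9 10 11 12 13 14
     L  W  L  W  L  W  L  W  L  W  L  W  L  W  L
Position 14 is L, so the second player wins.

Second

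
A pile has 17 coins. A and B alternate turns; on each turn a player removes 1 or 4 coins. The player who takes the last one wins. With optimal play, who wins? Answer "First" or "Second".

Mark each pile size as W (mover wins) or L (mover loses):
i:   0  1  2  3  4  5  6  7  8  9 10 11 12 13 14 15 16 17
     L  W  L  W  W  L  W  L  W  W  L  W  L  W  W  L  W  L
Position 17 is L, so the second player wins.

Second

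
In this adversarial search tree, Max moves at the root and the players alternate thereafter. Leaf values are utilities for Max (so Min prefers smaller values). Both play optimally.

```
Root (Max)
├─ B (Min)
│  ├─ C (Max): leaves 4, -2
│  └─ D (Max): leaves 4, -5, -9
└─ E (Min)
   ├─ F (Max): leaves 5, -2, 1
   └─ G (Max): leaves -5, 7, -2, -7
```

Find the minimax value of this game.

5

C (Max): max(4, -2) = 4
D (Max): max(4, -5, -9) = 4
B (Min): min(4, 4) = 4
F (Max): max(5, -2, 1) = 5
G (Max): max(-5, 7, -2, -7) = 7
E (Min): min(5, 7) = 5
Root (Max): max(4, 5) = 5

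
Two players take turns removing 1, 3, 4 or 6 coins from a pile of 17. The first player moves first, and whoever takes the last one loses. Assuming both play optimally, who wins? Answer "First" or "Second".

Second

Compute winning (W) and losing (L) positions by backward induction:
i:   0  1  2  3  4  5  6  7  8  9 10 11 12 13 14 15 16 17
     W  L  W  L  W  W  W  W  L  W  L  W  W  W  W  L  W  L
Position 17 is L, so the second player wins.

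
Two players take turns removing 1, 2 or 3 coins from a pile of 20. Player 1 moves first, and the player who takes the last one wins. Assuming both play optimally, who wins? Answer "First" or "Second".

Mark each pile size as W (mover wins) or L (mover loses):
i:   0  1  2  3  4  5  6  7  8  9 10 11 12 13 14 15 16 17 18 19 20
     L  W  W  W  L  W  W  W  L  W  W  W  L  W  W  W  L  W  W  W  L
Position 20 is L, so the second player wins.

Second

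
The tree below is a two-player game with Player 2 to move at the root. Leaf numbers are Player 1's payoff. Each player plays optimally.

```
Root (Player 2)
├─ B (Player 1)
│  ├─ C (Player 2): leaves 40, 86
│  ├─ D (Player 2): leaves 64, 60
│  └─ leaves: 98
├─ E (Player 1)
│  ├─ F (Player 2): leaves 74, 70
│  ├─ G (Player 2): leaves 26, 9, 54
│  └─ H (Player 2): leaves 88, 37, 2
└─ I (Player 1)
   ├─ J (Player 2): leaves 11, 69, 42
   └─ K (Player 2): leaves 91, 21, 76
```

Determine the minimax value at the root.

21

C (Player 2): min(40, 86) = 40
D (Player 2): min(64, 60) = 60
B (Player 1): max(40, 60, 98) = 98
F (Player 2): min(74, 70) = 70
G (Player 2): min(26, 9, 54) = 9
H (Player 2): min(88, 37, 2) = 2
E (Player 1): max(70, 9, 2) = 70
J (Player 2): min(11, 69, 42) = 11
K (Player 2): min(91, 21, 76) = 21
I (Player 1): max(11, 21) = 21
Root (Player 2): min(98, 70, 21) = 21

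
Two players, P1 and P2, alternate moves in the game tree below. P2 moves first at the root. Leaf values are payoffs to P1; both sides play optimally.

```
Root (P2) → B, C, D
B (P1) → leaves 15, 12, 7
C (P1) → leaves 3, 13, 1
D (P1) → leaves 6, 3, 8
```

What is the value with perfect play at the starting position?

B (P1): max(15, 12, 7) = 15
C (P1): max(3, 13, 1) = 13
D (P1): max(6, 3, 8) = 8
Root (P2): min(15, 13, 8) = 8

8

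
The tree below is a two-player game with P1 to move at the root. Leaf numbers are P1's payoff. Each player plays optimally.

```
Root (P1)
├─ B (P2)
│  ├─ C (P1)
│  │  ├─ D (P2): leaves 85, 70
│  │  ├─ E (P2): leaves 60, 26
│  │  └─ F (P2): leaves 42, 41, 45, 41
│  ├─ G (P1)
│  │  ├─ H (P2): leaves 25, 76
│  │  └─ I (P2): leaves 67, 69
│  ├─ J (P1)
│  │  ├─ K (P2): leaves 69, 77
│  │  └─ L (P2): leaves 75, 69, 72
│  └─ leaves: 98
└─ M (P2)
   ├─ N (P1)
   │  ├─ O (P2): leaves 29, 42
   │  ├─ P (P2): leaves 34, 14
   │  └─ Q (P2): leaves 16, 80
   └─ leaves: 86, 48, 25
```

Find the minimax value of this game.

67

D (P2): min(85, 70) = 70
E (P2): min(60, 26) = 26
F (P2): min(42, 41, 45, 41) = 41
C (P1): max(70, 26, 41) = 70
H (P2): min(25, 76) = 25
I (P2): min(67, 69) = 67
G (P1): max(25, 67) = 67
K (P2): min(69, 77) = 69
L (P2): min(75, 69, 72) = 69
J (P1): max(69, 69) = 69
B (P2): min(70, 67, 69, 98) = 67
O (P2): min(29, 42) = 29
P (P2): min(34, 14) = 14
Q (P2): min(16, 80) = 16
N (P1): max(29, 14, 16) = 29
M (P2): min(29, 86, 48, 25) = 25
Root (P1): max(67, 25) = 67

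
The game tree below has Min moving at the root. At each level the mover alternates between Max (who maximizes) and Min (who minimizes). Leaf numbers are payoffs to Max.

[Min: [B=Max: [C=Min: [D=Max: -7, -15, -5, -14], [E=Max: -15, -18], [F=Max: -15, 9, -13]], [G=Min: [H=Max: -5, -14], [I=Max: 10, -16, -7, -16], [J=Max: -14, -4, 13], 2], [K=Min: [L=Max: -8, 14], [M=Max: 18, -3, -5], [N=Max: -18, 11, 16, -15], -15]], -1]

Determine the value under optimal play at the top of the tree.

-5

D (Max): max(-7, -15, -5, -14) = -5
E (Max): max(-15, -18) = -15
F (Max): max(-15, 9, -13) = 9
C (Min): min(-5, -15, 9) = -15
H (Max): max(-5, -14) = -5
I (Max): max(10, -16, -7, -16) = 10
J (Max): max(-14, -4, 13) = 13
G (Min): min(-5, 10, 13, 2) = -5
L (Max): max(-8, 14) = 14
M (Max): max(18, -3, -5) = 18
N (Max): max(-18, 11, 16, -15) = 16
K (Min): min(14, 18, 16, -15) = -15
B (Max): max(-15, -5, -15) = -5
Root (Min): min(-5, -1) = -5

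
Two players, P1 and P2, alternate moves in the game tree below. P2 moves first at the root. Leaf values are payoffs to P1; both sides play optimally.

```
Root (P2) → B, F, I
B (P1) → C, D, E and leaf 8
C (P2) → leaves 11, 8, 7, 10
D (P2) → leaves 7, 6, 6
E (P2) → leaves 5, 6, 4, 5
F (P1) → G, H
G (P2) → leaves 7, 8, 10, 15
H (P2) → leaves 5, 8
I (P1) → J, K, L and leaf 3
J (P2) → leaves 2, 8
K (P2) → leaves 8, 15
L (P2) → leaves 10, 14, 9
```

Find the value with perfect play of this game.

7

C (P2): min(11, 8, 7, 10) = 7
D (P2): min(7, 6, 6) = 6
E (P2): min(5, 6, 4, 5) = 4
B (P1): max(7, 6, 4, 8) = 8
G (P2): min(7, 8, 10, 15) = 7
H (P2): min(5, 8) = 5
F (P1): max(7, 5) = 7
J (P2): min(2, 8) = 2
K (P2): min(8, 15) = 8
L (P2): min(10, 14, 9) = 9
I (P1): max(2, 8, 9, 3) = 9
Root (P2): min(8, 7, 9) = 7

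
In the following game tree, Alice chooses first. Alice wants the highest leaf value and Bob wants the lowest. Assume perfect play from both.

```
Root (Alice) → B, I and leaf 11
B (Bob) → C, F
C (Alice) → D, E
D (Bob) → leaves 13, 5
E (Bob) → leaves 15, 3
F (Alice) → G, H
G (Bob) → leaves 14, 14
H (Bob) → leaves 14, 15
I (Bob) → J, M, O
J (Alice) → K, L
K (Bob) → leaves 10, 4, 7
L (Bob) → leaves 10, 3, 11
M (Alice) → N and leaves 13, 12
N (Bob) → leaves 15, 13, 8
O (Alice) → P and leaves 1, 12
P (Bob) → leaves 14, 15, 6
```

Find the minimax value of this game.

D (Bob): min(13, 5) = 5
E (Bob): min(15, 3) = 3
C (Alice): max(5, 3) = 5
G (Bob): min(14, 14) = 14
H (Bob): min(14, 15) = 14
F (Alice): max(14, 14) = 14
B (Bob): min(5, 14) = 5
K (Bob): min(10, 4, 7) = 4
L (Bob): min(10, 3, 11) = 3
J (Alice): max(4, 3) = 4
N (Bob): min(15, 13, 8) = 8
M (Alice): max(8, 13, 12) = 13
P (Bob): min(14, 15, 6) = 6
O (Alice): max(6, 1, 12) = 12
I (Bob): min(4, 13, 12) = 4
Root (Alice): max(5, 4, 11) = 11

11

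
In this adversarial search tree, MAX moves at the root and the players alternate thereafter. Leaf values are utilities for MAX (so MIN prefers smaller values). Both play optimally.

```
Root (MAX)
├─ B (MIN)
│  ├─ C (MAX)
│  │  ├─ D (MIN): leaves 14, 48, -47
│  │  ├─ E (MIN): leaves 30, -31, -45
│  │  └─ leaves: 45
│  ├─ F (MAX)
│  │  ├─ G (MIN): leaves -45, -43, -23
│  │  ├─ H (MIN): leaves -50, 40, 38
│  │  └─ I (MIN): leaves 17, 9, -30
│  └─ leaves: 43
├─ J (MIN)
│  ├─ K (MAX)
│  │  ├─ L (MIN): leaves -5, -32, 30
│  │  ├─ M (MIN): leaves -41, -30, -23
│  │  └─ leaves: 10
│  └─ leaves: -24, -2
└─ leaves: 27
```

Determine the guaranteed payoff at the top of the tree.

D (MIN): min(14, 48, -47) = -47
E (MIN): min(30, -31, -45) = -45
C (MAX): max(-47, -45, 45) = 45
G (MIN): min(-45, -43, -23) = -45
H (MIN): min(-50, 40, 38) = -50
I (MIN): min(17, 9, -30) = -30
F (MAX): max(-45, -50, -30) = -30
B (MIN): min(45, -30, 43) = -30
L (MIN): min(-5, -32, 30) = -32
M (MIN): min(-41, -30, -23) = -41
K (MAX): max(-32, -41, 10) = 10
J (MIN): min(10, -24, -2) = -24
Root (MAX): max(-30, -24, 27) = 27

27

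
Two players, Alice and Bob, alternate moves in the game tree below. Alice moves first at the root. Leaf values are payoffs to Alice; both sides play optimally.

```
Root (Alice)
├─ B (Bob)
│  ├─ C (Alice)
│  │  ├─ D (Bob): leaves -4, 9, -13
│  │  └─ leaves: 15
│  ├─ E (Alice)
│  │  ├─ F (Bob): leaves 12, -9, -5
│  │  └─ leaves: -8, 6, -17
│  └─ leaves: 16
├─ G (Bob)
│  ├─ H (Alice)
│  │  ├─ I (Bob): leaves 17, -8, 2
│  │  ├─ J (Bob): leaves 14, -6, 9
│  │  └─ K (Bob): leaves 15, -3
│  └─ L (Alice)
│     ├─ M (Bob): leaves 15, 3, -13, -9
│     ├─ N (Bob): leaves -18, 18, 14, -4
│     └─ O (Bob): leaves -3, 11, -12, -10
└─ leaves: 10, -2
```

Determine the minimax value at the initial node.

10

D (Bob): min(-4, 9, -13) = -13
C (Alice): max(-13, 15) = 15
F (Bob): min(12, -9, -5) = -9
E (Alice): max(-9, -8, 6, -17) = 6
B (Bob): min(15, 6, 16) = 6
I (Bob): min(17, -8, 2) = -8
J (Bob): min(14, -6, 9) = -6
K (Bob): min(15, -3) = -3
H (Alice): max(-8, -6, -3) = -3
M (Bob): min(15, 3, -13, -9) = -13
N (Bob): min(-18, 18, 14, -4) = -18
O (Bob): min(-3, 11, -12, -10) = -12
L (Alice): max(-13, -18, -12) = -12
G (Bob): min(-3, -12) = -12
Root (Alice): max(6, -12, 10, -2) = 10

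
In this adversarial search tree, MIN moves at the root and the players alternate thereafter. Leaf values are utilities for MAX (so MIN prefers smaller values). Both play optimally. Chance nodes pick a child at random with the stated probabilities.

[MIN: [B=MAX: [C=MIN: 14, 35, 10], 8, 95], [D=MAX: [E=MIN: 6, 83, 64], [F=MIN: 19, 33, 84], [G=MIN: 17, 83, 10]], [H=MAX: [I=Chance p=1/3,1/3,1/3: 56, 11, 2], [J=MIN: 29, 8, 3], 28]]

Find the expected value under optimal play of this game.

C (MIN): min(14, 35, 10) = 10
B (MAX): max(10, 8, 95) = 95
E (MIN): min(6, 83, 64) = 6
F (MIN): min(19, 33, 84) = 19
G (MIN): min(17, 83, 10) = 10
D (MAX): max(6, 19, 10) = 19
I (Chance): 1/3·56 + 1/3·11 + 1/3·2 = 23
J (MIN): min(29, 8, 3) = 3
H (MAX): max(23, 3, 28) = 28
Root (MIN): min(95, 19, 28) = 19

19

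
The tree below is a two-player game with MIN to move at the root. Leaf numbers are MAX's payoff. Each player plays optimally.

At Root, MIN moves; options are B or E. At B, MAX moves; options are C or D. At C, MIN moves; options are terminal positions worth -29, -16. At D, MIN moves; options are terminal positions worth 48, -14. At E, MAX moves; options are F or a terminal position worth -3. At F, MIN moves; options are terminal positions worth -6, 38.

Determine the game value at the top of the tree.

-14

C (MIN): min(-29, -16) = -29
D (MIN): min(48, -14) = -14
B (MAX): max(-29, -14) = -14
F (MIN): min(-6, 38) = -6
E (MAX): max(-6, -3) = -3
Root (MIN): min(-14, -3) = -14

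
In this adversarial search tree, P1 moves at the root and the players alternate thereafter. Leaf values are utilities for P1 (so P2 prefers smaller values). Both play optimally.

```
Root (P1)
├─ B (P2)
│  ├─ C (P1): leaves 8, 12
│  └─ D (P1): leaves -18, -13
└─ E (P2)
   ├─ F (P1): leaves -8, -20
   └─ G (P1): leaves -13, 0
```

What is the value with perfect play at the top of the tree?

-8

C (P1): max(8, 12) = 12
D (P1): max(-18, -13) = -13
B (P2): min(12, -13) = -13
F (P1): max(-8, -20) = -8
G (P1): max(-13, 0) = 0
E (P2): min(-8, 0) = -8
Root (P1): max(-13, -8) = -8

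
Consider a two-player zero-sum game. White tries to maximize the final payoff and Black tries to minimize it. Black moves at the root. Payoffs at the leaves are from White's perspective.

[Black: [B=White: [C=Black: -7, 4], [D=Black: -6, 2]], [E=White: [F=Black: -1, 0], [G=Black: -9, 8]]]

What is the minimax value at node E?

F: min(-1, 0) = -1
G: min(-9, 8) = -9
E: max(-1, -9) = -1

-1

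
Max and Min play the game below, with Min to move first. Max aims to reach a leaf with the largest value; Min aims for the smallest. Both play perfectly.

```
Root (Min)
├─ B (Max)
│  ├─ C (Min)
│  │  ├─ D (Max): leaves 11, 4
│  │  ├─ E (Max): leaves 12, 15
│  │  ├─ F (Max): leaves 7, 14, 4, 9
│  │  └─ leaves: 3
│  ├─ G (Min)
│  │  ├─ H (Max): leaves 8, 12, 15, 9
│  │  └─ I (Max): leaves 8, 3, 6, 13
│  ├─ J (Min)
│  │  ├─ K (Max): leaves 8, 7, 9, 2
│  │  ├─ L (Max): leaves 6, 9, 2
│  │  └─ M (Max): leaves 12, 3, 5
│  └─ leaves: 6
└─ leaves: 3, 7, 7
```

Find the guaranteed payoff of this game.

3

D (Max): max(11, 4) = 11
E (Max): max(12, 15) = 15
F (Max): max(7, 14, 4, 9) = 14
C (Min): min(11, 15, 14, 3) = 3
H (Max): max(8, 12, 15, 9) = 15
I (Max): max(8, 3, 6, 13) = 13
G (Min): min(15, 13) = 13
K (Max): max(8, 7, 9, 2) = 9
L (Max): max(6, 9, 2) = 9
M (Max): max(12, 3, 5) = 12
J (Min): min(9, 9, 12) = 9
B (Max): max(3, 13, 9, 6) = 13
Root (Min): min(13, 3, 7, 7) = 3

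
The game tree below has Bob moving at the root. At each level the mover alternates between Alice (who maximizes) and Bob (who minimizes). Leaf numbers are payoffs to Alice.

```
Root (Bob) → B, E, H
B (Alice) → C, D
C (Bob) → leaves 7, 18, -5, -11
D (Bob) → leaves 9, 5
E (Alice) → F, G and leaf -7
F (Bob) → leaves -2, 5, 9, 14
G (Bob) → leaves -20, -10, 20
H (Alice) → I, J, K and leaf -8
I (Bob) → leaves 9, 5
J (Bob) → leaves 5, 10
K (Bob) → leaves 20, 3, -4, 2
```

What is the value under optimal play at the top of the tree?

C (Bob): min(7, 18, -5, -11) = -11
D (Bob): min(9, 5) = 5
B (Alice): max(-11, 5) = 5
F (Bob): min(-2, 5, 9, 14) = -2
G (Bob): min(-20, -10, 20) = -20
E (Alice): max(-2, -20, -7) = -2
I (Bob): min(9, 5) = 5
J (Bob): min(5, 10) = 5
K (Bob): min(20, 3, -4, 2) = -4
H (Alice): max(5, 5, -4, -8) = 5
Root (Bob): min(5, -2, 5) = -2

-2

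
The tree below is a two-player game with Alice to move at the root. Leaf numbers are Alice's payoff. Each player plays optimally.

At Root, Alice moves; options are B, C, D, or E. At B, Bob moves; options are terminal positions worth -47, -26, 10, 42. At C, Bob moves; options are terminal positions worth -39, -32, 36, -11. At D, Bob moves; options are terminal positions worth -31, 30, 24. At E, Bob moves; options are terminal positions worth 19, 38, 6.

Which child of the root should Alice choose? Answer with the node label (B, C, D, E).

E

B (Bob): min(-47, -26, 10, 42) = -47
C (Bob): min(-39, -32, 36, -11) = -39
D (Bob): min(-31, 30, 24) = -31
E (Bob): min(19, 38, 6) = 6
Root (Alice): max(-47, -39, -31, 6) = 6
Alice picks the child with the highest value: E (value 6).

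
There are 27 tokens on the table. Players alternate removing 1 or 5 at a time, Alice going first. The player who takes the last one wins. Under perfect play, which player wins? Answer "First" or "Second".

First

i:   0  1  2  3  4  5  6  7  8  9 10 11 12 13 14 15 16 17 18 19 20 21 22 23 24 25 26 27
     L  W  L  W  L  W  L  W  L  W  L  W  L  W  L  W  L  W  L  W  L  W  L  W  L  W  L  W
Position 27 is W, so the first player wins.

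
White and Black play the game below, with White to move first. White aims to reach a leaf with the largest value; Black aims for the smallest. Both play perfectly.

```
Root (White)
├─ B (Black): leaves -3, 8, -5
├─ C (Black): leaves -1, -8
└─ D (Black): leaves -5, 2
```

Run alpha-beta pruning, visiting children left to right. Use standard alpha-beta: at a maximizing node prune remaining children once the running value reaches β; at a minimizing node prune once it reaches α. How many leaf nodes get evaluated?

6

B [α=-∞,β=+∞]: v=-5
C [α=-5,β=+∞]: v=-8
D [α=-5,β=+∞]: v=-5 after child 1 ≤ α → α-cutoff, skip 1
Root [α=-∞,β=+∞]: v=-5
Leaves evaluated: 6 of 7.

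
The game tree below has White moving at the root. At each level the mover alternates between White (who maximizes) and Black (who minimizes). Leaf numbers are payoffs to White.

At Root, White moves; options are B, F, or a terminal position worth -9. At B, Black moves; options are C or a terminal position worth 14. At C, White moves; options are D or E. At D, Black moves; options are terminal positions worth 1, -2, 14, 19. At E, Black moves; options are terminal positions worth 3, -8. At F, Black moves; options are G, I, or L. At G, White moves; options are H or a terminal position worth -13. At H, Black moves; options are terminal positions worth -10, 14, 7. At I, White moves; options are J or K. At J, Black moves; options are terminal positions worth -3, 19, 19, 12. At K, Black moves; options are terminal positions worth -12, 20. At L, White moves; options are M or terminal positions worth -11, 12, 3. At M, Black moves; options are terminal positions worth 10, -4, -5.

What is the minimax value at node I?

J: min(-3, 19, 19, 12) = -3
K: min(-12, 20) = -12
I: max(-3, -12) = -3

-3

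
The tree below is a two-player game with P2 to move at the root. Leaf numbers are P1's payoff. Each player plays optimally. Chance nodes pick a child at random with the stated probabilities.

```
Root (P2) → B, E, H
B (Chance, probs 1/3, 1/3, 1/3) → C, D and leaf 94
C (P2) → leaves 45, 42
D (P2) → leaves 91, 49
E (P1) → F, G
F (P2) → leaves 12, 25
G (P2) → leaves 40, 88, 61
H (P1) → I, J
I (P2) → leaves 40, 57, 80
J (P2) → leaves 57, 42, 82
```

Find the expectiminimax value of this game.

40

C (P2): min(45, 42) = 42
D (P2): min(91, 49) = 49
B (Chance): 1/3·42 + 1/3·49 + 1/3·94 = 61.67
F (P2): min(12, 25) = 12
G (P2): min(40, 88, 61) = 40
E (P1): max(12, 40) = 40
I (P2): min(40, 57, 80) = 40
J (P2): min(57, 42, 82) = 42
H (P1): max(40, 42) = 42
Root (P2): min(61.67, 40, 42) = 40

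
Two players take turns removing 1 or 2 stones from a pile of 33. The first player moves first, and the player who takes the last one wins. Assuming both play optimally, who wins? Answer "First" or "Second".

Second

i:   0  1  2  3  4  5  6  7  8  9 10 11 12 13 14 15 16 17 18 19 20 21 22 23 24 25 26 27 28 29 30 31 32 33
     L  W  W  L  W  W  L  W  W  L  W  W  L  W  W  L  W  W  L  W  W  L  W  W  L  W  W  L  W  W  L  W  W  L
Position 33 is L, so the second player wins.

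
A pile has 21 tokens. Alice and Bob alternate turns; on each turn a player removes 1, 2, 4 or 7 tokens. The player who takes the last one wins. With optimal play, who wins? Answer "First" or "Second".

Second

i:   0  1  2  3  4  5  6  7  8  9 10 11 12 13 14 15 16 17 18 19 20 21
     L  W  W  L  W  W  L  W  W  L  W  W  L  W  W  L  W  W  L  W  W  L
Position 21 is L, so the second player wins.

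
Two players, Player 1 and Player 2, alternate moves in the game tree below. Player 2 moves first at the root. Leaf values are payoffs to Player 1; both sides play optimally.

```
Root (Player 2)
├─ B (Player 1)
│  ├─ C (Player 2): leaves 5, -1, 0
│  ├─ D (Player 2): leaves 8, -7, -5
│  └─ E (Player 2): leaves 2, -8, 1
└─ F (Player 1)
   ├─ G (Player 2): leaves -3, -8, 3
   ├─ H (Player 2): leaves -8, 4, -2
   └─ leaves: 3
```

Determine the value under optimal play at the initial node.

C (Player 2): min(5, -1, 0) = -1
D (Player 2): min(8, -7, -5) = -7
E (Player 2): min(2, -8, 1) = -8
B (Player 1): max(-1, -7, -8) = -1
G (Player 2): min(-3, -8, 3) = -8
H (Player 2): min(-8, 4, -2) = -8
F (Player 1): max(-8, -8, 3) = 3
Root (Player 2): min(-1, 3) = -1

-1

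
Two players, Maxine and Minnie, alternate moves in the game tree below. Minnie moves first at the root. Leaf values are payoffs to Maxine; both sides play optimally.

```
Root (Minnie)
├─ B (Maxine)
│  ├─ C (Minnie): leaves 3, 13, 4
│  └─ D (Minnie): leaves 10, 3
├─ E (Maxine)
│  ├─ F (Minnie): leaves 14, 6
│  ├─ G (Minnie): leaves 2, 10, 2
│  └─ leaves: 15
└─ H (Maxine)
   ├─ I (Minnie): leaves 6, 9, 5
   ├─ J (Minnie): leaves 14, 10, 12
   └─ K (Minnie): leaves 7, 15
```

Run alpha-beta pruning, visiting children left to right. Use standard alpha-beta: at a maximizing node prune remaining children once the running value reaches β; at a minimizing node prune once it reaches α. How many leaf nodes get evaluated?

C [α=-∞,β=+∞]: v=3
D [α=3,β=+∞]: v=3
B [α=-∞,β=+∞]: v=3
F [α=-∞,β=3]: v=6
E [α=-∞,β=3]: v=6 after child 1 ≥ β → β-cutoff, skip 2
I [α=-∞,β=3]: v=5
H [α=-∞,β=3]: v=5 after child 1 ≥ β → β-cutoff, skip 2
Root [α=-∞,β=+∞]: v=3
Leaves evaluated: 10 of 19.

10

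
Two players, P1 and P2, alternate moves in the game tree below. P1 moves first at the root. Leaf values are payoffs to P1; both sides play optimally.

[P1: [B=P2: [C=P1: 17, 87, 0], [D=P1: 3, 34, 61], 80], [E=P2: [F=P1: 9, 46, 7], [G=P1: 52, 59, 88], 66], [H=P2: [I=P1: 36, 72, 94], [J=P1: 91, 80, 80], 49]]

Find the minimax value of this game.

61

C (P1): max(17, 87, 0) = 87
D (P1): max(3, 34, 61) = 61
B (P2): min(87, 61, 80) = 61
F (P1): max(9, 46, 7) = 46
G (P1): max(52, 59, 88) = 88
E (P2): min(46, 88, 66) = 46
I (P1): max(36, 72, 94) = 94
J (P1): max(91, 80, 80) = 91
H (P2): min(94, 91, 49) = 49
Root (P1): max(61, 46, 49) = 61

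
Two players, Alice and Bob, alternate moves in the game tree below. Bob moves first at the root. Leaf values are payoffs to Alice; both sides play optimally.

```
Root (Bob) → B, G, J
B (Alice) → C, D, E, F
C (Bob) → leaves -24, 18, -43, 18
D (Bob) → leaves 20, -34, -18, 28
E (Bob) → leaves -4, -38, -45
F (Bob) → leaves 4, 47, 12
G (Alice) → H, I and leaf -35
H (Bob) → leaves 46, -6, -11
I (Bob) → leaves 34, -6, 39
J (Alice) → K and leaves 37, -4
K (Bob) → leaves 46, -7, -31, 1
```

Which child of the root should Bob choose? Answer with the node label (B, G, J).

G

C (Bob): min(-24, 18, -43, 18) = -43
D (Bob): min(20, -34, -18, 28) = -34
E (Bob): min(-4, -38, -45) = -45
F (Bob): min(4, 47, 12) = 4
B (Alice): max(-43, -34, -45, 4) = 4
H (Bob): min(46, -6, -11) = -11
I (Bob): min(34, -6, 39) = -6
G (Alice): max(-11, -6, -35) = -6
K (Bob): min(46, -7, -31, 1) = -31
J (Alice): max(-31, 37, -4) = 37
Root (Bob): min(4, -6, 37) = -6
Bob picks the child with the lowest value: G (value -6).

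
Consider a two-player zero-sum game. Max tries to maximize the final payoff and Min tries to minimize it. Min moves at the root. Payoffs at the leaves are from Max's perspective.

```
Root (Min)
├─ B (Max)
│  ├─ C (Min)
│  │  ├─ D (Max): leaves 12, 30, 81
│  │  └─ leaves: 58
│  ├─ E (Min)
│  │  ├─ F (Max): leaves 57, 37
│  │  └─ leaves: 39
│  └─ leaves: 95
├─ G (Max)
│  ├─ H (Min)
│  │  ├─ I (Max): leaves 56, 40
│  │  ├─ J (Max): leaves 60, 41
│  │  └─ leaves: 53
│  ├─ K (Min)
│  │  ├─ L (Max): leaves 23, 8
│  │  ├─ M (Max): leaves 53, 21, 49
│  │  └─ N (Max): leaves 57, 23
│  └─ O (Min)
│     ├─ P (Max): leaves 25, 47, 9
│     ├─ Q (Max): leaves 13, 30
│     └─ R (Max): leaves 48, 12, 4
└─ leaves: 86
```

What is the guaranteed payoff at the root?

D (Max): max(12, 30, 81) = 81
C (Min): min(81, 58) = 58
F (Max): max(57, 37) = 57
E (Min): min(57, 39) = 39
B (Max): max(58, 39, 95) = 95
I (Max): max(56, 40) = 56
J (Max): max(60, 41) = 60
H (Min): min(56, 60, 53) = 53
L (Max): max(23, 8) = 23
M (Max): max(53, 21, 49) = 53
N (Max): max(57, 23) = 57
K (Min): min(23, 53, 57) = 23
P (Max): max(25, 47, 9) = 47
Q (Max): max(13, 30) = 30
R (Max): max(48, 12, 4) = 48
O (Min): min(47, 30, 48) = 30
G (Max): max(53, 23, 30) = 53
Root (Min): min(95, 53, 86) = 53

53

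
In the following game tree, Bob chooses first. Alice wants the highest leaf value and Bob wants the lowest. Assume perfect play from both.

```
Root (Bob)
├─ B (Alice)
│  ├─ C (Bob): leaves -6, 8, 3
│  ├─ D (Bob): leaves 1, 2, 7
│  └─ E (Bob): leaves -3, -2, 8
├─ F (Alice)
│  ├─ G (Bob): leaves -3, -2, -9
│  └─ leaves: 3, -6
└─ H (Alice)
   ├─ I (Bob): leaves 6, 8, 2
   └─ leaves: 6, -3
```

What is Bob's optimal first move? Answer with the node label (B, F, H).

C (Bob): min(-6, 8, 3) = -6
D (Bob): min(1, 2, 7) = 1
E (Bob): min(-3, -2, 8) = -3
B (Alice): max(-6, 1, -3) = 1
G (Bob): min(-3, -2, -9) = -9
F (Alice): max(-9, 3, -6) = 3
I (Bob): min(6, 8, 2) = 2
H (Alice): max(2, 6, -3) = 6
Root (Bob): min(1, 3, 6) = 1
Bob picks the child with the lowest value: B (value 1).

B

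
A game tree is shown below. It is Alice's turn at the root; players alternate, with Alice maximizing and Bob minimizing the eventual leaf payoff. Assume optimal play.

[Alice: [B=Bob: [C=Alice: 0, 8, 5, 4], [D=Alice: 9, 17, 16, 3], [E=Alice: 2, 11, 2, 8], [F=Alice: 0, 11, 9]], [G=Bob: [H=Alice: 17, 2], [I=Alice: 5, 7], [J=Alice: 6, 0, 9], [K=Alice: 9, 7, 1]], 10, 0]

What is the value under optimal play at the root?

C (Alice): max(0, 8, 5, 4) = 8
D (Alice): max(9, 17, 16, 3) = 17
E (Alice): max(2, 11, 2, 8) = 11
F (Alice): max(0, 11, 9) = 11
B (Bob): min(8, 17, 11, 11) = 8
H (Alice): max(17, 2) = 17
I (Alice): max(5, 7) = 7
J (Alice): max(6, 0, 9) = 9
K (Alice): max(9, 7, 1) = 9
G (Bob): min(17, 7, 9, 9) = 7
Root (Alice): max(8, 7, 10, 0) = 10

10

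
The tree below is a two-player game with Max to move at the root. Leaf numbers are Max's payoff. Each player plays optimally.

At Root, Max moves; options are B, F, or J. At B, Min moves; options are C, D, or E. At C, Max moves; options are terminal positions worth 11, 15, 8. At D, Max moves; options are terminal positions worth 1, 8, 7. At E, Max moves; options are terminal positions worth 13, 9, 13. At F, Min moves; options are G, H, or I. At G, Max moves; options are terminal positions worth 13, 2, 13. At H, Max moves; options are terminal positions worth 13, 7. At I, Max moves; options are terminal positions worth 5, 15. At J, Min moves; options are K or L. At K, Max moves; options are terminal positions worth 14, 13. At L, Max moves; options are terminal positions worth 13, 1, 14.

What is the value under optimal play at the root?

C (Max): max(11, 15, 8) = 15
D (Max): max(1, 8, 7) = 8
E (Max): max(13, 9, 13) = 13
B (Min): min(15, 8, 13) = 8
G (Max): max(13, 2, 13) = 13
H (Max): max(13, 7) = 13
I (Max): max(5, 15) = 15
F (Min): min(13, 13, 15) = 13
K (Max): max(14, 13) = 14
L (Max): max(13, 1, 14) = 14
J (Min): min(14, 14) = 14
Root (Max): max(8, 13, 14) = 14

14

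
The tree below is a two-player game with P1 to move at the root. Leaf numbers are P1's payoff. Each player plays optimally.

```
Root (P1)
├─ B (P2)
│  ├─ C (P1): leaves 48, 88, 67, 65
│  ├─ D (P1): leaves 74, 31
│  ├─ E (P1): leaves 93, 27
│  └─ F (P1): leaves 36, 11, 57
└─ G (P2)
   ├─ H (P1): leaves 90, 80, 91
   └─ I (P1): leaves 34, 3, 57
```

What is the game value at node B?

57

C: max(48, 88, 67, 65) = 88
D: max(74, 31) = 74
E: max(93, 27) = 93
F: max(36, 11, 57) = 57
B: min(88, 74, 93, 57) = 57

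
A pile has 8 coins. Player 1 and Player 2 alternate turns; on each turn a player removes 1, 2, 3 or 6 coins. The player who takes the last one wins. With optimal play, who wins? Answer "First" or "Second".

Second

Compute winning (W) and losing (L) positions by backward induction:
i:   0  1  2  3  4  5  6  7  8
     L  W  W  W  L  W  W  W  L
Position 8 is L, so the second player wins.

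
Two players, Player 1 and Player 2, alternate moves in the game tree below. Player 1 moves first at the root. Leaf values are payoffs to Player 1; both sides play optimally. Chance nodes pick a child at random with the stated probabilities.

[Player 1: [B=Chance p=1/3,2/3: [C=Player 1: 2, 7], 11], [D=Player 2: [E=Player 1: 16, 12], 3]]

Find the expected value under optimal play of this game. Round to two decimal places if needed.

C (Player 1): max(2, 7) = 7
B (Chance): 1/3·7 + 2/3·11 = 9.67
E (Player 1): max(16, 12) = 16
D (Player 2): min(16, 3) = 3
Root (Player 1): max(9.67, 3) = 9.67

9.67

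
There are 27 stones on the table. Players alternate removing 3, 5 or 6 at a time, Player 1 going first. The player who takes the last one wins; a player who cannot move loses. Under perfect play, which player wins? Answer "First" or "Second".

Second

Mark each pile size as W (mover wins) or L (mover loses):
i:   0  1  2  3  4  5  6  7  8  9 10 11 12 13 14 15 16 17 18 19 20 21 22 23 24 25 26 27
     L  L  L  W  W  W  W  W  W  L  L  L  W  W  W  W  W  W  L  L  L  W  W  W  W  W  W  L
Position 27 is L, so the second player wins.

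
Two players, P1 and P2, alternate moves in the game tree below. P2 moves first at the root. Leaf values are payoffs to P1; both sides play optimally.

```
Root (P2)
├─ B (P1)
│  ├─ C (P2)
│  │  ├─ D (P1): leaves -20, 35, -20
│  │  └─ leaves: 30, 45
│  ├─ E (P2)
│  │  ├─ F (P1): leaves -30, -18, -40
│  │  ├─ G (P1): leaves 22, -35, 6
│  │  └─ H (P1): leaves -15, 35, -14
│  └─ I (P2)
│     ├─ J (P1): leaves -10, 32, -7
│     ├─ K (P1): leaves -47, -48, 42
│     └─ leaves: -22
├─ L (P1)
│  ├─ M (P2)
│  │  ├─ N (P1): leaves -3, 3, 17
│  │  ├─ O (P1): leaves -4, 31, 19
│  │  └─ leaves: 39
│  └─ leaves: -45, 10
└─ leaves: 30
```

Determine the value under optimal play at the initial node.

17

D (P1): max(-20, 35, -20) = 35
C (P2): min(35, 30, 45) = 30
F (P1): max(-30, -18, -40) = -18
G (P1): max(22, -35, 6) = 22
H (P1): max(-15, 35, -14) = 35
E (P2): min(-18, 22, 35) = -18
J (P1): max(-10, 32, -7) = 32
K (P1): max(-47, -48, 42) = 42
I (P2): min(32, 42, -22) = -22
B (P1): max(30, -18, -22) = 30
N (P1): max(-3, 3, 17) = 17
O (P1): max(-4, 31, 19) = 31
M (P2): min(17, 31, 39) = 17
L (P1): max(17, -45, 10) = 17
Root (P2): min(30, 17, 30) = 17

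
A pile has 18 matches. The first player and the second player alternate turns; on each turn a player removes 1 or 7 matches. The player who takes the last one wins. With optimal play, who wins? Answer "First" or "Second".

Compute winning (W) and losing (L) positions by backward induction:
i:   0  1  2  3  4  5  6  7  8  9 10 11 12 13 14 15 16 17 18
     L  W  L  W  L  W  L  W  L  W  L  W  L  W  L  W  L  W  L
Position 18 is L, so the second player wins.

Second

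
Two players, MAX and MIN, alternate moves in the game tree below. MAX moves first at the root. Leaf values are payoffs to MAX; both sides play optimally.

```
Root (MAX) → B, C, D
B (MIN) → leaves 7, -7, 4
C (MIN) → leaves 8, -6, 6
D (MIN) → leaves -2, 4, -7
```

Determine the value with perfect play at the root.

B (MIN): min(7, -7, 4) = -7
C (MIN): min(8, -6, 6) = -6
D (MIN): min(-2, 4, -7) = -7
Root (MAX): max(-7, -6, -7) = -6

-6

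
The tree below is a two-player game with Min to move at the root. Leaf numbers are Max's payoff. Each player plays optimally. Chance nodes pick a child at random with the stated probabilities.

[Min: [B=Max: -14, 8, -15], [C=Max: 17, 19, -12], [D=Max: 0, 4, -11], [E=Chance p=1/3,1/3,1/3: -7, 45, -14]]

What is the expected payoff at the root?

B (Max): max(-14, 8, -15) = 8
C (Max): max(17, 19, -12) = 19
D (Max): max(0, 4, -11) = 4
E (Chance): 1/3·-7 + 1/3·45 + 1/3·-14 = 8
Root (Min): min(8, 19, 4, 8) = 4

4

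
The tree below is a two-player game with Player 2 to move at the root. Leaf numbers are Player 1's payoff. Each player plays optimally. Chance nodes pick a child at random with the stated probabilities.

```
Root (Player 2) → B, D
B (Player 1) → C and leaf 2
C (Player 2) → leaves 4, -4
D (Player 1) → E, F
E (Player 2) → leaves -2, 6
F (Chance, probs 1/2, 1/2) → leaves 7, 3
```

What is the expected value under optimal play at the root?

2

C (Player 2): min(4, -4) = -4
B (Player 1): max(-4, 2) = 2
E (Player 2): min(-2, 6) = -2
F (Chance): 1/2·7 + 1/2·3 = 5
D (Player 1): max(-2, 5) = 5
Root (Player 2): min(2, 5) = 2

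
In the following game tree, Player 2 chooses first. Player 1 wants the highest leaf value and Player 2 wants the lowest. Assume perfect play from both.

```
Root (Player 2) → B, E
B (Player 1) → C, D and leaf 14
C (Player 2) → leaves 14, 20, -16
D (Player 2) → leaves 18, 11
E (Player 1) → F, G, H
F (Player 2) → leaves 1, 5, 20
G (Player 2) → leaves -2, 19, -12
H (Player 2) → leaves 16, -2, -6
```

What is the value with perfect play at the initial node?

C (Player 2): min(14, 20, -16) = -16
D (Player 2): min(18, 11) = 11
B (Player 1): max(-16, 11, 14) = 14
F (Player 2): min(1, 5, 20) = 1
G (Player 2): min(-2, 19, -12) = -12
H (Player 2): min(16, -2, -6) = -6
E (Player 1): max(1, -12, -6) = 1
Root (Player 2): min(14, 1) = 1

1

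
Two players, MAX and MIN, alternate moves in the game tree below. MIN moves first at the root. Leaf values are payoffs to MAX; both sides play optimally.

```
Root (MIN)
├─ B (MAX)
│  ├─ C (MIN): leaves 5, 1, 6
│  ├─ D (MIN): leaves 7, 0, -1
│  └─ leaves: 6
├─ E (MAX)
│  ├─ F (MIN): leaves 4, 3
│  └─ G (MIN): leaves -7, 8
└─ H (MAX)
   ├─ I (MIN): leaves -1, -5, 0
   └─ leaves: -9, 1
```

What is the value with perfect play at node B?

6

C: min(5, 1, 6) = 1
D: min(7, 0, -1) = -1
B: max(1, -1, 6) = 6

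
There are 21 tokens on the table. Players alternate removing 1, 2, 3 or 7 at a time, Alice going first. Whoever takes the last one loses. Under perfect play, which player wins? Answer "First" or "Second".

Mark each pile size as W (mover wins) or L (mover loses):
i:   0  1  2  3  4  5  6  7  8  9 10 11 12 13 14 15 16 17 18 19 20 21
     W  L  W  W  W  L  W  W  W  L  W  W  W  L  W  W  W  L  W  W  W  L
Position 21 is L, so the second player wins.

Second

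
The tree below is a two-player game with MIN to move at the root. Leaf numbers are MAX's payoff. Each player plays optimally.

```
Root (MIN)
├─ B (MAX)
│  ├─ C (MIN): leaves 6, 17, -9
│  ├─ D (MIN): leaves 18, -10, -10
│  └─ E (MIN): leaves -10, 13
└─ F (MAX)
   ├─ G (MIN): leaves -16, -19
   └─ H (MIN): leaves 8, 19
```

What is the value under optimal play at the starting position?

-9

C (MIN): min(6, 17, -9) = -9
D (MIN): min(18, -10, -10) = -10
E (MIN): min(-10, 13) = -10
B (MAX): max(-9, -10, -10) = -9
G (MIN): min(-16, -19) = -19
H (MIN): min(8, 19) = 8
F (MAX): max(-19, 8) = 8
Root (MIN): min(-9, 8) = -9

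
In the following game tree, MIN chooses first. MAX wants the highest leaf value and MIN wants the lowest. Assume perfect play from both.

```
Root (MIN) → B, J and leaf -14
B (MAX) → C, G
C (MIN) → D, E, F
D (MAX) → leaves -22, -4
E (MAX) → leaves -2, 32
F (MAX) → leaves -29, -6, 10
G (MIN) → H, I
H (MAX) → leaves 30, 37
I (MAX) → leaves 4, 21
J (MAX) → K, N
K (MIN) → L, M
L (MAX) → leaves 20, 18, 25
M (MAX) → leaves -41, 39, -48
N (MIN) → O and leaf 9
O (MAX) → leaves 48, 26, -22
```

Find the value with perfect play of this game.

-14

D (MAX): max(-22, -4) = -4
E (MAX): max(-2, 32) = 32
F (MAX): max(-29, -6, 10) = 10
C (MIN): min(-4, 32, 10) = -4
H (MAX): max(30, 37) = 37
I (MAX): max(4, 21) = 21
G (MIN): min(37, 21) = 21
B (MAX): max(-4, 21) = 21
L (MAX): max(20, 18, 25) = 25
M (MAX): max(-41, 39, -48) = 39
K (MIN): min(25, 39) = 25
O (MAX): max(48, 26, -22) = 48
N (MIN): min(48, 9) = 9
J (MAX): max(25, 9) = 25
Root (MIN): min(21, 25, -14) = -14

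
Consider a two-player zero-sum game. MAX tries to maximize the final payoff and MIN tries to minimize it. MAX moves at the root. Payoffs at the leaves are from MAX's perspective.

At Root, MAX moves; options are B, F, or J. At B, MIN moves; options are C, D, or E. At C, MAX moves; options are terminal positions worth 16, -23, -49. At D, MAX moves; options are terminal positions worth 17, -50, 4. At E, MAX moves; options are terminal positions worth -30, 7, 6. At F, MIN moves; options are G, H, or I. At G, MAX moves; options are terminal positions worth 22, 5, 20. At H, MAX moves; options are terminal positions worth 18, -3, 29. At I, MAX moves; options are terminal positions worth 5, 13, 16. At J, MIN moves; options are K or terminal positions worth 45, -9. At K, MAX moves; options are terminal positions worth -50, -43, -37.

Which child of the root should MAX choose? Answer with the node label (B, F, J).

C (MAX): max(16, -23, -49) = 16
D (MAX): max(17, -50, 4) = 17
E (MAX): max(-30, 7, 6) = 7
B (MIN): min(16, 17, 7) = 7
G (MAX): max(22, 5, 20) = 22
H (MAX): max(18, -3, 29) = 29
I (MAX): max(5, 13, 16) = 16
F (MIN): min(22, 29, 16) = 16
K (MAX): max(-50, -43, -37) = -37
J (MIN): min(-37, 45, -9) = -37
Root (MAX): max(7, 16, -37) = 16
MAX picks the child with the highest value: F (value 16).

F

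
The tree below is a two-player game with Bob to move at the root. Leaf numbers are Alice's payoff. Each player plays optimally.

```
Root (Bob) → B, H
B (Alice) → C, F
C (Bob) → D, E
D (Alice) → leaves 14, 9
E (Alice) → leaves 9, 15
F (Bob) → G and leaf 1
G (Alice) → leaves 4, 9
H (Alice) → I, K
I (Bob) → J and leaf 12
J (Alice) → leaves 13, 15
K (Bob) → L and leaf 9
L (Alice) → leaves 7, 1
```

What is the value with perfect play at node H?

12

J: max(13, 15) = 15
I: min(15, 12) = 12
L: max(7, 1) = 7
K: min(7, 9) = 7
H: max(12, 7) = 12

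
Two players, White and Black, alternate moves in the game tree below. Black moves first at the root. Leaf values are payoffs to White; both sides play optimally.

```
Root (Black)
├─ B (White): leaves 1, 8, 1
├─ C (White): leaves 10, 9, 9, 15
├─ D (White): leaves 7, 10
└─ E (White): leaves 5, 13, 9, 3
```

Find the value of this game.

8

B (White): max(1, 8, 1) = 8
C (White): max(10, 9, 9, 15) = 15
D (White): max(7, 10) = 10
E (White): max(5, 13, 9, 3) = 13
Root (Black): min(8, 15, 10, 13) = 8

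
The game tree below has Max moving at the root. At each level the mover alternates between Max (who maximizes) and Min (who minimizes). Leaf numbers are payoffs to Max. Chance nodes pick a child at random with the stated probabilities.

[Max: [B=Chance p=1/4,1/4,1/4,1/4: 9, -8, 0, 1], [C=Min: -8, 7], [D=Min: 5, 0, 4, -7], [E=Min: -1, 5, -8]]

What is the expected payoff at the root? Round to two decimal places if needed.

0.5

B (Chance): 1/4·9 + 1/4·-8 + 1/4·0 + 1/4·1 = 0.5
C (Min): min(-8, 7) = -8
D (Min): min(5, 0, 4, -7) = -7
E (Min): min(-1, 5, -8) = -8
Root (Max): max(0.5, -8, -7, -8) = 0.5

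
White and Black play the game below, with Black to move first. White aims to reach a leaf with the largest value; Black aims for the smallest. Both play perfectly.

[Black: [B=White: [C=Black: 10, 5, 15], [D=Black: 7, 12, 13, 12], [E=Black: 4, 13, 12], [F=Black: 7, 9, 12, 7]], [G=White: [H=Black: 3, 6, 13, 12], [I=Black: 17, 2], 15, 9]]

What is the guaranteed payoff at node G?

15

H: min(3, 6, 13, 12) = 3
I: min(17, 2) = 2
G: max(3, 2, 15, 9) = 15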